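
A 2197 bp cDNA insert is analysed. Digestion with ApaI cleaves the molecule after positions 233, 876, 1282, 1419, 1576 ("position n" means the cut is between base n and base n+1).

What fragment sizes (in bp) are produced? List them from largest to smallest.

643, 621, 406, 233, 157, 137 bp

Linear molecule, 5 cuts → 6 fragments:
  233 − 0 = 233 bp
  876 − 233 = 643 bp
  1282 − 876 = 406 bp
  1419 − 1282 = 137 bp
  1576 − 1419 = 157 bp
  2197 − 1576 = 621 bp
Sorted largest to smallest: 643, 621, 406, 233, 157, 137 bp.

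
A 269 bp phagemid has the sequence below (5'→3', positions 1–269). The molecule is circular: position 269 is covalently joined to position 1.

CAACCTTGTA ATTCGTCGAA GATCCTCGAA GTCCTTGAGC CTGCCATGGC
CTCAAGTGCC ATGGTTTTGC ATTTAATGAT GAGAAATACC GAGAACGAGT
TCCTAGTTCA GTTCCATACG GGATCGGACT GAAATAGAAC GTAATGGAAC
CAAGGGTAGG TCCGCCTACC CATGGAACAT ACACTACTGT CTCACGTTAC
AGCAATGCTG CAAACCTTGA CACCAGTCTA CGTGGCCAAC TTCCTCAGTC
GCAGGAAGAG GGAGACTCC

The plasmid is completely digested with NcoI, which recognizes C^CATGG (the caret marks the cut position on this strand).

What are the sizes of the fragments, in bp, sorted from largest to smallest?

143, 111, 15 bp

NcoI sites (CCATGG) start at positions 44, 59, 170.
NcoI cuts after the first base of each site, so after positions 44, 59, 170.
Circular molecule, 3 cuts → 3 fragments:
  45–59 → 15 bp
  60–170 → 111 bp
  171–269 then 1–44 → 99 + 44 = 143 bp
Sorted largest to smallest: 143, 111, 15 bp.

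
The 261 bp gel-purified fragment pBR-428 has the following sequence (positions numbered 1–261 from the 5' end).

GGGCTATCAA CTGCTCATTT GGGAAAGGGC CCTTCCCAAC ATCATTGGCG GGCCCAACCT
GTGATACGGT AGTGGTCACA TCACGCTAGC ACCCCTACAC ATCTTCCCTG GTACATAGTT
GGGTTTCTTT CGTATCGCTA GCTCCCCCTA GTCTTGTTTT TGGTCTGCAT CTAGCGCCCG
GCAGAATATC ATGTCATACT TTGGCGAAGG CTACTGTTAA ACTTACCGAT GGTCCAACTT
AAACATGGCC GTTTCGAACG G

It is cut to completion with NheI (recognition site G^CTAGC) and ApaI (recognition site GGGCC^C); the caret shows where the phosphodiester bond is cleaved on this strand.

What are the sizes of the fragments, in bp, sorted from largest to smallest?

124, 52, 31, 31, 23 bp

NheI sites (GCTAGC) start at positions 85, 137.
NheI cuts after the first base of each site, so after positions 85, 137.
ApaI sites (GGGCCC) start at positions 27, 50.
ApaI cuts after base 5 of each site (before the last base), so after positions 31, 54.
Combined cut positions: 31, 54, 85, 137.
Linear molecule, 4 cuts → 5 fragments:
  1–31 → 31 bp
  32–54 → 23 bp
  55–85 → 31 bp
  86–137 → 52 bp
  138–261 → 124 bp
Sorted largest to smallest: 124, 52, 31, 31, 23 bp.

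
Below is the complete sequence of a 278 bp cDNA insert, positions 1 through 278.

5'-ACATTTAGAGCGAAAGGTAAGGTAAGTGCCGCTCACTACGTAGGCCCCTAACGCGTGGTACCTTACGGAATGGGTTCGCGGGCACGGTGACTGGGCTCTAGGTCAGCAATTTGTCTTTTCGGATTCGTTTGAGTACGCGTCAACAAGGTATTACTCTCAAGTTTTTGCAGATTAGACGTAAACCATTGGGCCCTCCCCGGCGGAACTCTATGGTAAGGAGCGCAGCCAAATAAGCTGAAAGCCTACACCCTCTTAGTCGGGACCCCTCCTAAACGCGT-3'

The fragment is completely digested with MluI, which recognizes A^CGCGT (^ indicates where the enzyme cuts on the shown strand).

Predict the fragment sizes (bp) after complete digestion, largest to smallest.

138, 84, 51, 5 bp

MluI sites (ACGCGT) start at positions 51, 135, 273.
MluI cuts after the first base of each site, so after positions 51, 135, 273.
Linear molecule, 3 cuts → 4 fragments:
  1–51 → 51 bp
  52–135 → 84 bp
  136–273 → 138 bp
  274–278 → 5 bp
Sorted largest to smallest: 138, 84, 51, 5 bp.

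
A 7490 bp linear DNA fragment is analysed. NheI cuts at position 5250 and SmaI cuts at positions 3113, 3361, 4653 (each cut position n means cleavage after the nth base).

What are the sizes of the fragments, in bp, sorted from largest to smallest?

Combined cut positions (sorted): 3113, 3361, 4653, 5250.
Linear molecule, 4 cuts → 5 fragments:
  3113 − 0 = 3113 bp
  3361 − 3113 = 248 bp
  4653 − 3361 = 1292 bp
  5250 − 4653 = 597 bp
  7490 − 5250 = 2240 bp
Sorted largest to smallest: 3113, 2240, 1292, 597, 248 bp.

3113, 2240, 1292, 597, 248 bp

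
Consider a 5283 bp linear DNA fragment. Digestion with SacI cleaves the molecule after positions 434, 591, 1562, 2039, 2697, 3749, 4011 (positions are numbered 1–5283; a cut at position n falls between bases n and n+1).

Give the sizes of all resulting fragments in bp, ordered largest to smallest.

1272, 1052, 971, 658, 477, 434, 262, 157 bp

Linear molecule, 7 cuts → 8 fragments:
  434 − 0 = 434 bp
  591 − 434 = 157 bp
  1562 − 591 = 971 bp
  2039 − 1562 = 477 bp
  2697 − 2039 = 658 bp
  3749 − 2697 = 1052 bp
  4011 − 3749 = 262 bp
  5283 − 4011 = 1272 bp
Sorted largest to smallest: 1272, 1052, 971, 658, 477, 434, 262, 157 bp.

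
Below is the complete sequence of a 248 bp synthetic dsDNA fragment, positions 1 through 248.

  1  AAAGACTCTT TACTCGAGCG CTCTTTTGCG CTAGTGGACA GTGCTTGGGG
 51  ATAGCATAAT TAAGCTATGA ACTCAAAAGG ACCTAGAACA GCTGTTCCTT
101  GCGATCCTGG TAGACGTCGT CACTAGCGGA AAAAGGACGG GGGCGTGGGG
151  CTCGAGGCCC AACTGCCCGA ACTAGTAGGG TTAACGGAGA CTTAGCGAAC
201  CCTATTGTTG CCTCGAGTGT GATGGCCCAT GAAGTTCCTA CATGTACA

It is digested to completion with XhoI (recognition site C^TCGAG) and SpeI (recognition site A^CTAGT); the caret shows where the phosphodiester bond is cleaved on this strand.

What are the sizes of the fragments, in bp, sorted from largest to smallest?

XhoI sites (CTCGAG) start at positions 13, 151, 212.
XhoI cuts after the first base of each site, so after positions 13, 151, 212.
The SpeI site (ACTAGT) starts at position 171.
SpeI cuts after the first base of each site, so after position 171.
Combined cut positions: 13, 151, 171, 212.
Linear molecule, 4 cuts → 5 fragments:
  1–13 → 13 bp
  14–151 → 138 bp
  152–171 → 20 bp
  172–212 → 41 bp
  213–248 → 36 bp
Sorted largest to smallest: 138, 41, 36, 20, 13 bp.

138, 41, 36, 20, 13 bp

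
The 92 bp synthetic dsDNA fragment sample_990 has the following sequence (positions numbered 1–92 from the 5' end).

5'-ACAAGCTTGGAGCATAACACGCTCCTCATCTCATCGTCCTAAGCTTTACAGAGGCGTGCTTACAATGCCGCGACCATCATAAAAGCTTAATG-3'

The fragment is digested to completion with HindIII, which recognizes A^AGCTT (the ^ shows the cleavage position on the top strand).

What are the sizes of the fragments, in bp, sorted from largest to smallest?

HindIII sites (AAGCTT) start at positions 3, 41, 83.
HindIII cuts after the first base of each site, so after positions 3, 41, 83.
Linear molecule, 3 cuts → 4 fragments:
  1–3 → 3 bp
  4–41 → 38 bp
  42–83 → 42 bp
  84–92 → 9 bp
Sorted largest to smallest: 42, 38, 9, 3 bp.

42, 38, 9, 3 bp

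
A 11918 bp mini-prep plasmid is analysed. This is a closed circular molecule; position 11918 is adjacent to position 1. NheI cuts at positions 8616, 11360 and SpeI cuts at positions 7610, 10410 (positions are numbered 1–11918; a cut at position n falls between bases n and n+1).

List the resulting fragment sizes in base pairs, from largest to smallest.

8168, 1794, 1006, 950 bp

Combined cut positions (sorted): 7610, 8616, 10410, 11360.
Circular molecule, 4 cuts → 4 fragments:
  8616 − 7610 = 1006 bp
  10410 − 8616 = 1794 bp
  11360 − 10410 = 950 bp
  wrap: 11918 − 11360 + 7610 = 8168 bp
Sorted largest to smallest: 8168, 1794, 1006, 950 bp.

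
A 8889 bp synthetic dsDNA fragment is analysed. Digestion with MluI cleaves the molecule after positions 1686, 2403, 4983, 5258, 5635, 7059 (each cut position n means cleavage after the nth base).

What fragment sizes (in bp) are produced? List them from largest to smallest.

2580, 1830, 1686, 1424, 717, 377, 275 bp

Linear molecule, 6 cuts → 7 fragments:
  1686 − 0 = 1686 bp
  2403 − 1686 = 717 bp
  4983 − 2403 = 2580 bp
  5258 − 4983 = 275 bp
  5635 − 5258 = 377 bp
  7059 − 5635 = 1424 bp
  8889 − 7059 = 1830 bp
Sorted largest to smallest: 2580, 1830, 1686, 1424, 717, 377, 275 bp.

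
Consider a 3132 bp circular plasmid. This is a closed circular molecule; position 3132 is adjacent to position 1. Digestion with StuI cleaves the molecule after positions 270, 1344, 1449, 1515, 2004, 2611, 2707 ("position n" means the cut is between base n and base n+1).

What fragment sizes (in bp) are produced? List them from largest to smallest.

Circular molecule, 7 cuts → 7 fragments:
  1344 − 270 = 1074 bp
  1449 − 1344 = 105 bp
  1515 − 1449 = 66 bp
  2004 − 1515 = 489 bp
  2611 − 2004 = 607 bp
  2707 − 2611 = 96 bp
  wrap: 3132 − 2707 + 270 = 695 bp
Sorted largest to smallest: 1074, 695, 607, 489, 105, 96, 66 bp.

1074, 695, 607, 489, 105, 96, 66 bp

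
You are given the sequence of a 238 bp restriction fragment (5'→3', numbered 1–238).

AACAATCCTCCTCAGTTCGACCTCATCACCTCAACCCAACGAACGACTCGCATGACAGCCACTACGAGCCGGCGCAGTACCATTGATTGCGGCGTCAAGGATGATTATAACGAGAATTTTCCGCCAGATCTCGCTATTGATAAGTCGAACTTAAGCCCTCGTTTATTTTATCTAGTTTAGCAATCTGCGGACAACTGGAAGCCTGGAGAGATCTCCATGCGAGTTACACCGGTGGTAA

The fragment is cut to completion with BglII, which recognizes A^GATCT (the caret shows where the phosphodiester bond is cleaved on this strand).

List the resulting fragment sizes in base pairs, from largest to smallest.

126, 83, 29 bp

BglII sites (AGATCT) start at positions 126, 209.
BglII cuts after the first base of each site, so after positions 126, 209.
Linear molecule, 2 cuts → 3 fragments:
  1–126 → 126 bp
  127–209 → 83 bp
  210–238 → 29 bp
Sorted largest to smallest: 126, 83, 29 bp.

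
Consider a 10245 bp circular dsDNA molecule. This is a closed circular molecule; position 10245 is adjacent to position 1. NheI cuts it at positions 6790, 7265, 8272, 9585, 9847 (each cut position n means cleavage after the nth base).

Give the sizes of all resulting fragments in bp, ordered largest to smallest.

7188, 1313, 1007, 475, 262 bp

Circular molecule, 5 cuts → 5 fragments:
  7265 − 6790 = 475 bp
  8272 − 7265 = 1007 bp
  9585 − 8272 = 1313 bp
  9847 − 9585 = 262 bp
  wrap: 10245 − 9847 + 6790 = 7188 bp
Sorted largest to smallest: 7188, 1313, 1007, 475, 262 bp.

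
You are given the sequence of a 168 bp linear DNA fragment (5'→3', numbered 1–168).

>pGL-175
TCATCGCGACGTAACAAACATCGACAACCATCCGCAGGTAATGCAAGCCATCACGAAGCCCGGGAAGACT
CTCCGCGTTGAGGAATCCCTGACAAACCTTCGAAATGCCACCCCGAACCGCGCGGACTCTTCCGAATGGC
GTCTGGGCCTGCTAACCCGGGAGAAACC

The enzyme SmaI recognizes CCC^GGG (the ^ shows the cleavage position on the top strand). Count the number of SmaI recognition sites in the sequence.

2

CCCGGG occurs starting at positions 59, 156.
SmaI cuts at 2 sites.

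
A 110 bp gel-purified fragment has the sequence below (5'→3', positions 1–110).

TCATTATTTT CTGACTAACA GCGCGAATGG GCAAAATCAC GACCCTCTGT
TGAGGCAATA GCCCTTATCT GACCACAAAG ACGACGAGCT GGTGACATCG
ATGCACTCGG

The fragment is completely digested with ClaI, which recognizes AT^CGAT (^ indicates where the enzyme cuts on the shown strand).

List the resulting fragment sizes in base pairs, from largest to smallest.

The ClaI site (ATCGAT) starts at position 97.
ClaI cuts after base 2 of each site, so after position 98.
Linear molecule, 1 cut → 2 fragments:
  1–98 → 98 bp
  99–110 → 12 bp
Sorted largest to smallest: 98, 12 bp.

98, 12 bp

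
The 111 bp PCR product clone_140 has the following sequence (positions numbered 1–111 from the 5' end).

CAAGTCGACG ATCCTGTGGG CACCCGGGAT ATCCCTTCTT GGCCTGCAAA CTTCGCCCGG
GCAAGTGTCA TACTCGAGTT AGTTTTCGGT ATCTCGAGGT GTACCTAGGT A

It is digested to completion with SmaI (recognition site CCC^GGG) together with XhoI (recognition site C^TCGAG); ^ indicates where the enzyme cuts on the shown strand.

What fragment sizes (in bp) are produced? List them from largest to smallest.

33, 25, 20, 18, 15 bp

SmaI sites (CCCGGG) start at positions 23, 56.
SmaI cuts after base 3 of each site, so after positions 25, 58.
XhoI sites (CTCGAG) start at positions 73, 93.
XhoI cuts after the first base of each site, so after positions 73, 93.
Combined cut positions: 25, 58, 73, 93.
Linear molecule, 4 cuts → 5 fragments:
  1–25 → 25 bp
  26–58 → 33 bp
  59–73 → 15 bp
  74–93 → 20 bp
  94–111 → 18 bp
Sorted largest to smallest: 33, 25, 20, 18, 15 bp.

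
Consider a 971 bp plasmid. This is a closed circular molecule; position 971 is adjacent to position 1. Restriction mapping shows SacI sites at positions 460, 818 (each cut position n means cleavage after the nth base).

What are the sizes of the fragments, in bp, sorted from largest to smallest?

613, 358 bp

Circular molecule, 2 cuts → 2 fragments:
  818 − 460 = 358 bp
  wrap: 971 − 818 + 460 = 613 bp
Sorted largest to smallest: 613, 358 bp.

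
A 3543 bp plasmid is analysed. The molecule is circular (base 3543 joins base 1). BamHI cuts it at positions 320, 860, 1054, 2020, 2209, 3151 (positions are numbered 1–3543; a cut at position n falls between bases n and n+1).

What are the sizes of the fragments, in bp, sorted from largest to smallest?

966, 942, 712, 540, 194, 189 bp

Circular molecule, 6 cuts → 6 fragments:
  860 − 320 = 540 bp
  1054 − 860 = 194 bp
  2020 − 1054 = 966 bp
  2209 − 2020 = 189 bp
  3151 − 2209 = 942 bp
  wrap: 3543 − 3151 + 320 = 712 bp
Sorted largest to smallest: 966, 942, 712, 540, 194, 189 bp.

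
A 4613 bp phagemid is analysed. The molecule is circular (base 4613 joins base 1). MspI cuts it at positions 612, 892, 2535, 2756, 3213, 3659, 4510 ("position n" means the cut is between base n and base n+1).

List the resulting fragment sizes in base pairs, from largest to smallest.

Circular molecule, 7 cuts → 7 fragments:
  892 − 612 = 280 bp
  2535 − 892 = 1643 bp
  2756 − 2535 = 221 bp
  3213 − 2756 = 457 bp
  3659 − 3213 = 446 bp
  4510 − 3659 = 851 bp
  wrap: 4613 − 4510 + 612 = 715 bp
Sorted largest to smallest: 1643, 851, 715, 457, 446, 280, 221 bp.

1643, 851, 715, 457, 446, 280, 221 bp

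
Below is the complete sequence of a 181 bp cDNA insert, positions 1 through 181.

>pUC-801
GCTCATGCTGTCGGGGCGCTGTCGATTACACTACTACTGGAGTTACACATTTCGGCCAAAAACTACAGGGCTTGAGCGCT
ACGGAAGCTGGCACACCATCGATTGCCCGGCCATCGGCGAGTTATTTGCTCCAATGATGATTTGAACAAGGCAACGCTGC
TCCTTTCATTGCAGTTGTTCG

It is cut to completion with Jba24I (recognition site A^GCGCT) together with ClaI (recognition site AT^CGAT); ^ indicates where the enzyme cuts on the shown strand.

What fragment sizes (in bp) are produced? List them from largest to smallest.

The Jba24I site (AGCGCT) starts at position 75.
Jba24I cuts after the first base of each site, so after position 75.
The ClaI site (ATCGAT) starts at position 98.
ClaI cuts after base 2 of each site, so after position 99.
Combined cut positions: 75, 99.
Linear molecule, 2 cuts → 3 fragments:
  1–75 → 75 bp
  76–99 → 24 bp
  100–181 → 82 bp
Sorted largest to smallest: 82, 75, 24 bp.

82, 75, 24 bp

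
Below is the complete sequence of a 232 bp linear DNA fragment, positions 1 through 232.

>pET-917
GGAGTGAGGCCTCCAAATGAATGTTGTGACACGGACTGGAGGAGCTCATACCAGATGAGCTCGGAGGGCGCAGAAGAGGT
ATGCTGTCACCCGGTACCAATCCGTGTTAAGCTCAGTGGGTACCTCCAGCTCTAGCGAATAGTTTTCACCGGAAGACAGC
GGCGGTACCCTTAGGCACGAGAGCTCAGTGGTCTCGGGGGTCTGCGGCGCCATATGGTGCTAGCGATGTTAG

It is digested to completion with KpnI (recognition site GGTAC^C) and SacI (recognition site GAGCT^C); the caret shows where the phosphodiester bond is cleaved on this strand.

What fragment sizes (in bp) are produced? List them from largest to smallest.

47, 46, 45, 36, 26, 17, 15 bp

KpnI sites (GGTACC) start at positions 93, 119, 164.
KpnI cuts after base 5 of each site (before the last base), so after positions 97, 123, 168.
SacI sites (GAGCTC) start at positions 42, 57, 181.
SacI cuts after base 5 of each site (before the last base), so after positions 46, 61, 185.
Combined cut positions: 46, 61, 97, 123, 168, 185.
Linear molecule, 6 cuts → 7 fragments:
  1–46 → 46 bp
  47–61 → 15 bp
  62–97 → 36 bp
  98–123 → 26 bp
  124–168 → 45 bp
  169–185 → 17 bp
  186–232 → 47 bp
Sorted largest to smallest: 47, 46, 45, 36, 26, 17, 15 bp.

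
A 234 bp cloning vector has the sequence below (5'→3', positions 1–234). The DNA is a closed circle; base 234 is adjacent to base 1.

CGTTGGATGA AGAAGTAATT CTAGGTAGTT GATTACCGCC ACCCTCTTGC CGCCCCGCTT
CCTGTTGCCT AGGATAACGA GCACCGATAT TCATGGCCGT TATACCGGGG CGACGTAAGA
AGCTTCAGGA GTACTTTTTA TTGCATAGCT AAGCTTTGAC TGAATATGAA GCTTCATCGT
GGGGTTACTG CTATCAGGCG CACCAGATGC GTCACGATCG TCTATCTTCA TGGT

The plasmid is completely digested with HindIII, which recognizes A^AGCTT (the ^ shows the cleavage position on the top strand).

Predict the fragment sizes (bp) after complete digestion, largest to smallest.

185, 31, 18 bp

HindIII sites (AAGCTT) start at positions 120, 151, 169.
HindIII cuts after the first base of each site, so after positions 120, 151, 169.
Circular molecule, 3 cuts → 3 fragments:
  121–151 → 31 bp
  152–169 → 18 bp
  170–234 then 1–120 → 65 + 120 = 185 bp
Sorted largest to smallest: 185, 31, 18 bp.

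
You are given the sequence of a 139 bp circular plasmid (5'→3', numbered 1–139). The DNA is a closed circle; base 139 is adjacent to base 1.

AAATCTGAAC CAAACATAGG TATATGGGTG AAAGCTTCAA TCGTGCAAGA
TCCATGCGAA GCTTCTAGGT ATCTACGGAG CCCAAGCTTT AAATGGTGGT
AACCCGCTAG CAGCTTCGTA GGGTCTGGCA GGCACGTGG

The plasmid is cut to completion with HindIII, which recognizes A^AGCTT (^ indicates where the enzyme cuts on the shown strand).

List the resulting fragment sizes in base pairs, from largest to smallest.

HindIII sites (AAGCTT) start at positions 32, 59, 84.
HindIII cuts after the first base of each site, so after positions 32, 59, 84.
Circular molecule, 3 cuts → 3 fragments:
  33–59 → 27 bp
  60–84 → 25 bp
  85–139 then 1–32 → 55 + 32 = 87 bp
Sorted largest to smallest: 87, 27, 25 bp.

87, 27, 25 bp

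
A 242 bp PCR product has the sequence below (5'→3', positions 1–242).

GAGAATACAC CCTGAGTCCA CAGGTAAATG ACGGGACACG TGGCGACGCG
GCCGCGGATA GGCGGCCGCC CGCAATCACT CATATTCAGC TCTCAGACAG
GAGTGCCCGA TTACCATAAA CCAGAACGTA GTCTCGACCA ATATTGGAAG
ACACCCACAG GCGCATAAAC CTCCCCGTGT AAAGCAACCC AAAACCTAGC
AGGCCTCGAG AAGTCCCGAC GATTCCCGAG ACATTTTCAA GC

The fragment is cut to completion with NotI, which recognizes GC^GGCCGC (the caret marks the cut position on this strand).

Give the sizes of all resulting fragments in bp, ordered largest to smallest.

NotI sites (GCGGCCGC) start at positions 48, 62.
NotI cuts after base 2 of each site, so after positions 49, 63.
Linear molecule, 2 cuts → 3 fragments:
  1–49 → 49 bp
  50–63 → 14 bp
  64–242 → 179 bp
Sorted largest to smallest: 179, 49, 14 bp.

179, 49, 14 bp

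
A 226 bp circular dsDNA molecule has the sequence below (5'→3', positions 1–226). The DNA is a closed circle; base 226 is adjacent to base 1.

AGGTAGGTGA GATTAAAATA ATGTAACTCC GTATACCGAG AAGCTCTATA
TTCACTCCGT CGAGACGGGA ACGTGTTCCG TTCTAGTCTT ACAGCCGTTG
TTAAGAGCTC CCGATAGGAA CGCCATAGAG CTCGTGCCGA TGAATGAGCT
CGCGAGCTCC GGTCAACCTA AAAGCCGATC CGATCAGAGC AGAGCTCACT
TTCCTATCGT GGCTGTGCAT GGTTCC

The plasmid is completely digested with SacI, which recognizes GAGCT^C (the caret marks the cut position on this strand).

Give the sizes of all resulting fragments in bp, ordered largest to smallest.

SacI sites (GAGCTC) start at positions 105, 128, 146, 154, 192.
SacI cuts after base 5 of each site (before the last base), so after positions 109, 132, 150, 158, 196.
Circular molecule, 5 cuts → 5 fragments:
  110–132 → 23 bp
  133–150 → 18 bp
  151–158 → 8 bp
  159–196 → 38 bp
  197–226 then 1–109 → 30 + 109 = 139 bp
Sorted largest to smallest: 139, 38, 23, 18, 8 bp.

139, 38, 23, 18, 8 bp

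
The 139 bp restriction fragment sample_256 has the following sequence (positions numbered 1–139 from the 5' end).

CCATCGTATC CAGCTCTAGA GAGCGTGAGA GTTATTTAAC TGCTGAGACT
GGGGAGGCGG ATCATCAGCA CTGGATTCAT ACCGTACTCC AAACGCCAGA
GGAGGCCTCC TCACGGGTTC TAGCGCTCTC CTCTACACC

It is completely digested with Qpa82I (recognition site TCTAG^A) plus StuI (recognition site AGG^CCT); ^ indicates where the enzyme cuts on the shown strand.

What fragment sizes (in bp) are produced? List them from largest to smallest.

86, 34, 19 bp

The Qpa82I site (TCTAGA) starts at position 15.
Qpa82I cuts after base 5 of each site (before the last base), so after position 19.
The StuI site (AGGCCT) starts at position 103.
StuI cuts after base 3 of each site, so after position 105.
Combined cut positions: 19, 105.
Linear molecule, 2 cuts → 3 fragments:
  1–19 → 19 bp
  20–105 → 86 bp
  106–139 → 34 bp
Sorted largest to smallest: 86, 34, 19 bp.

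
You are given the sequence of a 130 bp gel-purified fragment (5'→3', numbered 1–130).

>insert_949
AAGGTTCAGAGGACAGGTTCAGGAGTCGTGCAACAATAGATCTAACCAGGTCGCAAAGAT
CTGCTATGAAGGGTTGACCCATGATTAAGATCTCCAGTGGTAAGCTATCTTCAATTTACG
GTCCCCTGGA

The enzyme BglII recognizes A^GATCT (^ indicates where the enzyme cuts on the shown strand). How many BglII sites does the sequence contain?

3

AGATCT occurs starting at positions 38, 57, 88.
BglII cuts at 3 sites.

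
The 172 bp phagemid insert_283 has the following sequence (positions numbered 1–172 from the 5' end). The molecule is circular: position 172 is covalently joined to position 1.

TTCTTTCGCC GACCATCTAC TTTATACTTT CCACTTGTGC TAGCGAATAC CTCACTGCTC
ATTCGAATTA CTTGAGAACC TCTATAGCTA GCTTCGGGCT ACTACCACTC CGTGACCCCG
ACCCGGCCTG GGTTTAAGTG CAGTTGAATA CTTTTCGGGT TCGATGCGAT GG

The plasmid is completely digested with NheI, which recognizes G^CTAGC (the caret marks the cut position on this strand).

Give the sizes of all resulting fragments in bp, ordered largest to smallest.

NheI sites (GCTAGC) start at positions 39, 87.
NheI cuts after the first base of each site, so after positions 39, 87.
Circular molecule, 2 cuts → 2 fragments:
  40–87 → 48 bp
  88–172 then 1–39 → 85 + 39 = 124 bp
Sorted largest to smallest: 124, 48 bp.

124, 48 bp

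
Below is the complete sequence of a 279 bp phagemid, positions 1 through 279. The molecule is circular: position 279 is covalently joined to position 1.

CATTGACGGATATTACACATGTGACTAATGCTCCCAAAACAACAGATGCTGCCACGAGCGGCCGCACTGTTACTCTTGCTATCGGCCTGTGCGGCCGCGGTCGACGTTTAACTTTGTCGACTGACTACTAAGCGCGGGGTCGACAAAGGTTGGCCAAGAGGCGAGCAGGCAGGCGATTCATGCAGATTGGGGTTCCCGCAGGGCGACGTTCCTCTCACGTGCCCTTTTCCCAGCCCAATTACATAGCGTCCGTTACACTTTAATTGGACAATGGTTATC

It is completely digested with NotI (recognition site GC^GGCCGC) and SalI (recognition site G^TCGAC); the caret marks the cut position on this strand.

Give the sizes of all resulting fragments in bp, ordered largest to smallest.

199, 33, 23, 16, 8 bp

NotI sites (GCGGCCGC) start at positions 58, 91.
NotI cuts after base 2 of each site, so after positions 59, 92.
SalI sites (GTCGAC) start at positions 100, 116, 139.
SalI cuts after the first base of each site, so after positions 100, 116, 139.
Combined cut positions: 59, 92, 100, 116, 139.
Circular molecule, 5 cuts → 5 fragments:
  60–92 → 33 bp
  93–100 → 8 bp
  101–116 → 16 bp
  117–139 → 23 bp
  140–279 then 1–59 → 140 + 59 = 199 bp
Sorted largest to smallest: 199, 33, 23, 16, 8 bp.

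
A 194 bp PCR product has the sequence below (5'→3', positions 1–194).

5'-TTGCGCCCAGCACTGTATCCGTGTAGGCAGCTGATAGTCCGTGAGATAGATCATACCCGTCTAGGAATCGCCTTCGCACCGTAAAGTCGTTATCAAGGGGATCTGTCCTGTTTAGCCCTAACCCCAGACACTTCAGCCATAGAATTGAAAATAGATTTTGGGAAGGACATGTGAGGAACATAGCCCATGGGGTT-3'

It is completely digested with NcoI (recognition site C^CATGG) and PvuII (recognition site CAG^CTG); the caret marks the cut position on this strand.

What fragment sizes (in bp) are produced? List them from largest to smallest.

The NcoI site (CCATGG) starts at position 185.
NcoI cuts after the first base of each site, so after position 185.
The PvuII site (CAGCTG) starts at position 28.
PvuII cuts after base 3 of each site, so after position 30.
Combined cut positions: 30, 185.
Linear molecule, 2 cuts → 3 fragments:
  1–30 → 30 bp
  31–185 → 155 bp
  186–194 → 9 bp
Sorted largest to smallest: 155, 30, 9 bp.

155, 30, 9 bp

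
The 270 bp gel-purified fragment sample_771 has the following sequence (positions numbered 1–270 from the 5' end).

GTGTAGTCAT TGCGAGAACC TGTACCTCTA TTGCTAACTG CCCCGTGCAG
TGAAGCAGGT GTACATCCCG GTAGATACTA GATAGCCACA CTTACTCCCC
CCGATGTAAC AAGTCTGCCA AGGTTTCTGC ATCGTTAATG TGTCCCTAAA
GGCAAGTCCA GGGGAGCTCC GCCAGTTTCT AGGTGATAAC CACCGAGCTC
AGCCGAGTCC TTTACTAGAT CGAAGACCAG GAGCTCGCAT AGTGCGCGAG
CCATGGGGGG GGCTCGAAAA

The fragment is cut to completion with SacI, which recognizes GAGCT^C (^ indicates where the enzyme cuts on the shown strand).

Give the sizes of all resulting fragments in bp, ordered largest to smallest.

168, 36, 35, 31 bp

SacI sites (GAGCTC) start at positions 164, 195, 231.
SacI cuts after base 5 of each site (before the last base), so after positions 168, 199, 235.
Linear molecule, 3 cuts → 4 fragments:
  1–168 → 168 bp
  169–199 → 31 bp
  200–235 → 36 bp
  236–270 → 35 bp
Sorted largest to smallest: 168, 36, 35, 31 bp.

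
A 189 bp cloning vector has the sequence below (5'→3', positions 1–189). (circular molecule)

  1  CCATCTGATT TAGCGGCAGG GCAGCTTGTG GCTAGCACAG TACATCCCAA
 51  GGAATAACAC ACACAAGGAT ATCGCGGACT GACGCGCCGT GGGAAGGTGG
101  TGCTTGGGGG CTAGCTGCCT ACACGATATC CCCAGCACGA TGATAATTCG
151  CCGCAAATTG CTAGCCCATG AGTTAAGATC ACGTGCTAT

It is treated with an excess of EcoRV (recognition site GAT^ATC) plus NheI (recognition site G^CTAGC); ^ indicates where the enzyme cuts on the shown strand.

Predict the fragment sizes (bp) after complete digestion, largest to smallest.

EcoRV sites (GATATC) start at positions 68, 125.
EcoRV cuts after base 3 of each site, so after positions 70, 127.
NheI sites (GCTAGC) start at positions 31, 110, 160.
NheI cuts after the first base of each site, so after positions 31, 110, 160.
Combined cut positions: 31, 70, 110, 127, 160.
Circular molecule, 5 cuts → 5 fragments:
  32–70 → 39 bp
  71–110 → 40 bp
  111–127 → 17 bp
  128–160 → 33 bp
  161–189 then 1–31 → 29 + 31 = 60 bp
Sorted largest to smallest: 60, 40, 39, 33, 17 bp.

60, 40, 39, 33, 17 bp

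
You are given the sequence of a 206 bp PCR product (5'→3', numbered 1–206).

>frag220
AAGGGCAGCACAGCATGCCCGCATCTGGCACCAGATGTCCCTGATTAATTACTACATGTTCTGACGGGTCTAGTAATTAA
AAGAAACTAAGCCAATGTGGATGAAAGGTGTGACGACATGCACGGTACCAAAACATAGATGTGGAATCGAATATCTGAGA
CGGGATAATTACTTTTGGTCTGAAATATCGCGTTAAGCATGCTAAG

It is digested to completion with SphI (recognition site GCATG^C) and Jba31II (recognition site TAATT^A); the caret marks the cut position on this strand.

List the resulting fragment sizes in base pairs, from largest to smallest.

92, 33, 31, 28, 17, 5 bp

SphI sites (GCATGC) start at positions 13, 197.
SphI cuts after base 5 of each site (before the last base), so after positions 17, 201.
Jba31II sites (TAATTA) start at positions 46, 74, 166.
Jba31II cuts after base 5 of each site (before the last base), so after positions 50, 78, 170.
Combined cut positions: 17, 50, 78, 170, 201.
Linear molecule, 5 cuts → 6 fragments:
  1–17 → 17 bp
  18–50 → 33 bp
  51–78 → 28 bp
  79–170 → 92 bp
  171–201 → 31 bp
  202–206 → 5 bp
Sorted largest to smallest: 92, 33, 31, 28, 17, 5 bp.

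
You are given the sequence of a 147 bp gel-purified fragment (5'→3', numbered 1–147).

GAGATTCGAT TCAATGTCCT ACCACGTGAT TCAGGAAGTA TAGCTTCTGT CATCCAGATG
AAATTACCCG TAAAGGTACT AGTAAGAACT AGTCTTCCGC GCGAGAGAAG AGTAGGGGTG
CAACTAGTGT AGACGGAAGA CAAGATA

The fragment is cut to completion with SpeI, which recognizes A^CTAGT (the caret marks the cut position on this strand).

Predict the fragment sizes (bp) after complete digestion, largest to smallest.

SpeI sites (ACTAGT) start at positions 78, 88, 123.
SpeI cuts after the first base of each site, so after positions 78, 88, 123.
Linear molecule, 3 cuts → 4 fragments:
  1–78 → 78 bp
  79–88 → 10 bp
  89–123 → 35 bp
  124–147 → 24 bp
Sorted largest to smallest: 78, 35, 24, 10 bp.

78, 35, 24, 10 bp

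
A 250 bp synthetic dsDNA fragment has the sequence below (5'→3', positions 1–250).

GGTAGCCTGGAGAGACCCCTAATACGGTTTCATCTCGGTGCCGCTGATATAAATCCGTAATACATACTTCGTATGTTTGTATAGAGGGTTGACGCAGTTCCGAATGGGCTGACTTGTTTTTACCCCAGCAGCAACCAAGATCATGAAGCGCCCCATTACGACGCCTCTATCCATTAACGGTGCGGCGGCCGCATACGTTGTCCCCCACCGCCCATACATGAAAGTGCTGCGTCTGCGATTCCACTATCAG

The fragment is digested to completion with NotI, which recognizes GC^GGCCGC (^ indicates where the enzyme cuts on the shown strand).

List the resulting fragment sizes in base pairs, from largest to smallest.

The NotI site (GCGGCCGC) starts at position 185.
NotI cuts after base 2 of each site, so after position 186.
Linear molecule, 1 cut → 2 fragments:
  1–186 → 186 bp
  187–250 → 64 bp
Sorted largest to smallest: 186, 64 bp.

186, 64 bp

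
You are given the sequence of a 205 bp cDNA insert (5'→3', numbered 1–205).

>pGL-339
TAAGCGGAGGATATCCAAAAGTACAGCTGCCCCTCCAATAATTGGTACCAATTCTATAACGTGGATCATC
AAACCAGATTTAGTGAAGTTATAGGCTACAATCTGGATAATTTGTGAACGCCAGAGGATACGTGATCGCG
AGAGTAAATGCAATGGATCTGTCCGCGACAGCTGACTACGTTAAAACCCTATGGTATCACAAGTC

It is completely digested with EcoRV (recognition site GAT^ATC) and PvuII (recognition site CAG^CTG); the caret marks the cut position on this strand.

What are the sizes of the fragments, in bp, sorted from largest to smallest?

The EcoRV site (GATATC) starts at position 10.
EcoRV cuts after base 3 of each site, so after position 12.
PvuII sites (CAGCTG) start at positions 24, 169.
PvuII cuts after base 3 of each site, so after positions 26, 171.
Combined cut positions: 12, 26, 171.
Linear molecule, 3 cuts → 4 fragments:
  1–12 → 12 bp
  13–26 → 14 bp
  27–171 → 145 bp
  172–205 → 34 bp
Sorted largest to smallest: 145, 34, 14, 12 bp.

145, 34, 14, 12 bp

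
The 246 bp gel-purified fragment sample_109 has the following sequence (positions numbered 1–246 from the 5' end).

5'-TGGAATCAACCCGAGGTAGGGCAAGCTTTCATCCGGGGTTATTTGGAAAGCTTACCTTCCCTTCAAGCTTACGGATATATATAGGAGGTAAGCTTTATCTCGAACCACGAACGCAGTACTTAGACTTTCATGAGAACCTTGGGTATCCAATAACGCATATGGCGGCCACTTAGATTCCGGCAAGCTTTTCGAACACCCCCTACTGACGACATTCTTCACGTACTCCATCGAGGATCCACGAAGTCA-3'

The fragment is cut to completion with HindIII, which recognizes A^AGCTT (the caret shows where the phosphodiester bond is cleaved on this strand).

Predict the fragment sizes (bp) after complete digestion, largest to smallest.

92, 64, 25, 25, 23, 17 bp

HindIII sites (AAGCTT) start at positions 23, 48, 65, 90, 182.
HindIII cuts after the first base of each site, so after positions 23, 48, 65, 90, 182.
Linear molecule, 5 cuts → 6 fragments:
  1–23 → 23 bp
  24–48 → 25 bp
  49–65 → 17 bp
  66–90 → 25 bp
  91–182 → 92 bp
  183–246 → 64 bp
Sorted largest to smallest: 92, 64, 25, 25, 23, 17 bp.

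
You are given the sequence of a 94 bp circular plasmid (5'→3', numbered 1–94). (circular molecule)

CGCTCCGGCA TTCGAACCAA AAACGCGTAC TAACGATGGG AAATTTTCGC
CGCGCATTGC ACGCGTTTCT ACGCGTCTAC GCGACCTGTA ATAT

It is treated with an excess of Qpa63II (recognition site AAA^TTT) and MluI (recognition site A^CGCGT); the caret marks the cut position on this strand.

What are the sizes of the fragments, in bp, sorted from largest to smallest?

The Qpa63II site (AAATTT) starts at position 41.
Qpa63II cuts after base 3 of each site, so after position 43.
MluI sites (ACGCGT) start at positions 23, 61, 71.
MluI cuts after the first base of each site, so after positions 23, 61, 71.
Combined cut positions: 23, 43, 61, 71.
Circular molecule, 4 cuts → 4 fragments:
  24–43 → 20 bp
  44–61 → 18 bp
  62–71 → 10 bp
  72–94 then 1–23 → 23 + 23 = 46 bp
Sorted largest to smallest: 46, 20, 18, 10 bp.

46, 20, 18, 10 bp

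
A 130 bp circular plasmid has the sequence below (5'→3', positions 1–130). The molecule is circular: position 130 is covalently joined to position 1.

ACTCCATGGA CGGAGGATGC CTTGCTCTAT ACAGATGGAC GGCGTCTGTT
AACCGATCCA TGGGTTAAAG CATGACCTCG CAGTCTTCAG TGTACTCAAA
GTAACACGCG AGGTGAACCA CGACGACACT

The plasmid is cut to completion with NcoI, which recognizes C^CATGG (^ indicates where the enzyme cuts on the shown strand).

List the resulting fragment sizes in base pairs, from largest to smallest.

NcoI sites (CCATGG) start at positions 4, 58.
NcoI cuts after the first base of each site, so after positions 4, 58.
Circular molecule, 2 cuts → 2 fragments:
  5–58 → 54 bp
  59–130 then 1–4 → 72 + 4 = 76 bp
Sorted largest to smallest: 76, 54 bp.

76, 54 bp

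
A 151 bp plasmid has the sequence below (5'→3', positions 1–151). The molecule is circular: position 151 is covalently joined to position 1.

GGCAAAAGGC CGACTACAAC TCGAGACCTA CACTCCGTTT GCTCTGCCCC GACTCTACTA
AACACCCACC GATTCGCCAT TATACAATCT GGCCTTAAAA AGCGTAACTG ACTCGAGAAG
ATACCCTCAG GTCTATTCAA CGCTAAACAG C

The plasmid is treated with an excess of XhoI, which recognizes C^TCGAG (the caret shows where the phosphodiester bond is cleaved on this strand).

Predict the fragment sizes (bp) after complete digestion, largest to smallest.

92, 59 bp

XhoI sites (CTCGAG) start at positions 20, 112.
XhoI cuts after the first base of each site, so after positions 20, 112.
Circular molecule, 2 cuts → 2 fragments:
  21–112 → 92 bp
  113–151 then 1–20 → 39 + 20 = 59 bp
Sorted largest to smallest: 92, 59 bp.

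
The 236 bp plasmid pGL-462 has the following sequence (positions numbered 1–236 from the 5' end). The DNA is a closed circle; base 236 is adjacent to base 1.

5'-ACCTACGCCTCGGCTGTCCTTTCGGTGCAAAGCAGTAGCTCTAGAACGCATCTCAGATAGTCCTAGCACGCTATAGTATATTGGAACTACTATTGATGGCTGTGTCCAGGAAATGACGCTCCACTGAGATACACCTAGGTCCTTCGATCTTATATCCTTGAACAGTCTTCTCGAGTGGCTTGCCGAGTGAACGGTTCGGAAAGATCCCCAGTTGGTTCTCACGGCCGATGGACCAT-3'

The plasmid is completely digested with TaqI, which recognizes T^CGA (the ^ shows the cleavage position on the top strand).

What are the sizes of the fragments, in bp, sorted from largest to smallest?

209, 27 bp

TaqI sites (TCGA) start at positions 144, 171.
TaqI cuts after the first base of each site, so after positions 144, 171.
Circular molecule, 2 cuts → 2 fragments:
  145–171 → 27 bp
  172–236 then 1–144 → 65 + 144 = 209 bp
Sorted largest to smallest: 209, 27 bp.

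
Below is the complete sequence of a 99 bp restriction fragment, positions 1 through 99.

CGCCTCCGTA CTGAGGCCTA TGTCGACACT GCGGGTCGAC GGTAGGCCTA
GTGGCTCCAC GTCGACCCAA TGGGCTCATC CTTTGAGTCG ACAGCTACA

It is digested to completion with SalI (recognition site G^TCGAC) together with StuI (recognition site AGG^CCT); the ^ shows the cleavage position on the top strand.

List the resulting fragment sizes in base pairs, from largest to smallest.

SalI sites (GTCGAC) start at positions 22, 35, 61, 87.
SalI cuts after the first base of each site, so after positions 22, 35, 61, 87.
StuI sites (AGGCCT) start at positions 14, 44.
StuI cuts after base 3 of each site, so after positions 16, 46.
Combined cut positions: 16, 22, 35, 46, 61, 87.
Linear molecule, 6 cuts → 7 fragments:
  1–16 → 16 bp
  17–22 → 6 bp
  23–35 → 13 bp
  36–46 → 11 bp
  47–61 → 15 bp
  62–87 → 26 bp
  88–99 → 12 bp
Sorted largest to smallest: 26, 16, 15, 13, 12, 11, 6 bp.

26, 16, 15, 13, 12, 11, 6 bp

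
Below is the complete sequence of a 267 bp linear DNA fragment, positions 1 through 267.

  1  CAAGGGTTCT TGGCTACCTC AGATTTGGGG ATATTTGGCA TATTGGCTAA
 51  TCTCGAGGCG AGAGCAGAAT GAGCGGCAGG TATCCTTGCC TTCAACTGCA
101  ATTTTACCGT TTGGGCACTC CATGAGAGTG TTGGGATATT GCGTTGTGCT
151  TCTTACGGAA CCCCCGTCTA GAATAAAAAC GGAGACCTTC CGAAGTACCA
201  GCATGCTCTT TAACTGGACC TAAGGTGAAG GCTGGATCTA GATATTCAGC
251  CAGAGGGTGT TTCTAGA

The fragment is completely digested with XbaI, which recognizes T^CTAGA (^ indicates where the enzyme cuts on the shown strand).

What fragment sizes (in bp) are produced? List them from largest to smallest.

XbaI sites (TCTAGA) start at positions 167, 237, 262.
XbaI cuts after the first base of each site, so after positions 167, 237, 262.
Linear molecule, 3 cuts → 4 fragments:
  1–167 → 167 bp
  168–237 → 70 bp
  238–262 → 25 bp
  263–267 → 5 bp
Sorted largest to smallest: 167, 70, 25, 5 bp.

167, 70, 25, 5 bp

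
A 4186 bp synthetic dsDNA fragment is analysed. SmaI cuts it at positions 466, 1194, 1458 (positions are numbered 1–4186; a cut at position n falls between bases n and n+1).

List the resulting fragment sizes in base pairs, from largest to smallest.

Linear molecule, 3 cuts → 4 fragments:
  466 − 0 = 466 bp
  1194 − 466 = 728 bp
  1458 − 1194 = 264 bp
  4186 − 1458 = 2728 bp
Sorted largest to smallest: 2728, 728, 466, 264 bp.

2728, 728, 466, 264 bp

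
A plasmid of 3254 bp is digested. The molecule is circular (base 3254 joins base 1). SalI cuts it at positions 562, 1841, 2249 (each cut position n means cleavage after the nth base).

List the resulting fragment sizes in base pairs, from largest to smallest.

Circular molecule, 3 cuts → 3 fragments:
  1841 − 562 = 1279 bp
  2249 − 1841 = 408 bp
  wrap: 3254 − 2249 + 562 = 1567 bp
Sorted largest to smallest: 1567, 1279, 408 bp.

1567, 1279, 408 bp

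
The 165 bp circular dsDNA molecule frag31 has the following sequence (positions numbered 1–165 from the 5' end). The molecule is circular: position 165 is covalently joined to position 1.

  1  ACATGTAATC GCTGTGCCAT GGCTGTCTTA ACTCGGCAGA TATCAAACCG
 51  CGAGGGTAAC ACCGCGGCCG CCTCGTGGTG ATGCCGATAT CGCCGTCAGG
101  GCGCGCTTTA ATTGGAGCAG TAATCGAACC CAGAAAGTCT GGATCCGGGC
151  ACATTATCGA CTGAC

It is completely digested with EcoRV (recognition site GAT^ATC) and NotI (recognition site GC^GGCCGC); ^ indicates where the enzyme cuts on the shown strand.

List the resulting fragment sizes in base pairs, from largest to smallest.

118, 24, 23 bp

EcoRV sites (GATATC) start at positions 39, 86.
EcoRV cuts after base 3 of each site, so after positions 41, 88.
The NotI site (GCGGCCGC) starts at position 64.
NotI cuts after base 2 of each site, so after position 65.
Combined cut positions: 41, 65, 88.
Circular molecule, 3 cuts → 3 fragments:
  42–65 → 24 bp
  66–88 → 23 bp
  89–165 then 1–41 → 77 + 41 = 118 bp
Sorted largest to smallest: 118, 24, 23 bp.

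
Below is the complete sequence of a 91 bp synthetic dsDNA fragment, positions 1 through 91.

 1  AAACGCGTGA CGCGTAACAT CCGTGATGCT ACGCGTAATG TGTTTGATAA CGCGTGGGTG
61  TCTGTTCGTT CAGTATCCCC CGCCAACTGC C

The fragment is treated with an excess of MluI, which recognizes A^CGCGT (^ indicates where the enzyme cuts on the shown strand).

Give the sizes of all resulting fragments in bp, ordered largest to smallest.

41, 21, 19, 7, 3 bp

MluI sites (ACGCGT) start at positions 3, 10, 31, 50.
MluI cuts after the first base of each site, so after positions 3, 10, 31, 50.
Linear molecule, 4 cuts → 5 fragments:
  1–3 → 3 bp
  4–10 → 7 bp
  11–31 → 21 bp
  32–50 → 19 bp
  51–91 → 41 bp
Sorted largest to smallest: 41, 21, 19, 7, 3 bp.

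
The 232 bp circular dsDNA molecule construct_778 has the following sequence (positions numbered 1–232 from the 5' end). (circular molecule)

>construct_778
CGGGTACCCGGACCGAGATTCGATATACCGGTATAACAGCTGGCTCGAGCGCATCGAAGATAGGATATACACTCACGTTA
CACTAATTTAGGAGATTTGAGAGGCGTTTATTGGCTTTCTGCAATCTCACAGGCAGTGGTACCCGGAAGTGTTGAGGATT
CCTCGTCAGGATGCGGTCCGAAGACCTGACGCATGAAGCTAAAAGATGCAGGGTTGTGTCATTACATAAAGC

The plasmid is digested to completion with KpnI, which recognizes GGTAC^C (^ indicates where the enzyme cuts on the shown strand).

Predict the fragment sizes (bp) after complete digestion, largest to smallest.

135, 97 bp

KpnI sites (GGTACC) start at positions 3, 138.
KpnI cuts after base 5 of each site (before the last base), so after positions 7, 142.
Circular molecule, 2 cuts → 2 fragments:
  8–142 → 135 bp
  143–232 then 1–7 → 90 + 7 = 97 bp
Sorted largest to smallest: 135, 97 bp.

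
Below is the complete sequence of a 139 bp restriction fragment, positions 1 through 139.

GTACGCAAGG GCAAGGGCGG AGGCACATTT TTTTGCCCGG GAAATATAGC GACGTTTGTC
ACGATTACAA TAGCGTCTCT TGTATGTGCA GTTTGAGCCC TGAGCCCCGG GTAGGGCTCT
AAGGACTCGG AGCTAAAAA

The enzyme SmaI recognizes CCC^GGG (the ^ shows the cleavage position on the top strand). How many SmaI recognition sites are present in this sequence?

CCCGGG occurs starting at positions 36, 106.
SmaI cuts at 2 sites.

2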